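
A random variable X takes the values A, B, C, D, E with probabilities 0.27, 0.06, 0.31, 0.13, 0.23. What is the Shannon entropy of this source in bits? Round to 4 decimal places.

H = −Σ pᵢ log₂ pᵢ.
−0.27·log₂(0.27) = 0.5100
−0.06·log₂(0.06) = 0.2435
−0.31·log₂(0.31) = 0.5238
−0.13·log₂(0.13) = 0.3826
−0.23·log₂(0.23) = 0.4877
Sum ≈ 2.1477 → 2.1477 bits.

2.1477 bits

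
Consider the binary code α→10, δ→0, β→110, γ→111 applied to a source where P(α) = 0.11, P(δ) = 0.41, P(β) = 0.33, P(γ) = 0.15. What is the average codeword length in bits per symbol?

L̄ = Σ pᵢ·ℓᵢ = 0.11·2 + 0.41·1 + 0.33·3 + 0.15·3 = 2.07 bits/symbol.

2.07 bits/symbol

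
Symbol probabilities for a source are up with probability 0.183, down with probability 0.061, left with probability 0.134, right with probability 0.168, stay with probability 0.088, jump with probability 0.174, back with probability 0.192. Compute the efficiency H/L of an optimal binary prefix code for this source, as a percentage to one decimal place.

Entropy H = −Σ p log₂ p ≈ 2.7201 bits.
Huffman merges: 61/1000+11/125→149/1000; 67/500+149/1000→283/1000; 21/125+87/500→171/500; 183/1000+24/125→3/8; 283/1000+171/500→5/8; 3/8+5/8→1. L = 1387/500 ≈ 2.7740.
Efficiency = H/L = 2.7201/2.7740 = 98.1%.

98.1%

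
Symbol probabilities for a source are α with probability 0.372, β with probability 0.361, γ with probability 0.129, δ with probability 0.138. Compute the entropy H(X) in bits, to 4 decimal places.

1.8368 bits

H = −Σ pᵢ log₂ pᵢ.
−0.372·log₂(0.372) = 0.5307
−0.361·log₂(0.361) = 0.5306
−0.129·log₂(0.129) = 0.3811
−0.138·log₂(0.138) = 0.3943
Sum ≈ 1.8368 → 1.8368 bits.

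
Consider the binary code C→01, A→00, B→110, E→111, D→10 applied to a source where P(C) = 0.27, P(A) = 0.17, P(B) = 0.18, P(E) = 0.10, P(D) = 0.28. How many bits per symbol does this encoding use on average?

2.28 bits/symbol

L̄ = Σ pᵢ·ℓᵢ = 0.27·2 + 0.17·2 + 0.18·3 + 0.10·3 + 0.28·2 = 2.28 bits/symbol.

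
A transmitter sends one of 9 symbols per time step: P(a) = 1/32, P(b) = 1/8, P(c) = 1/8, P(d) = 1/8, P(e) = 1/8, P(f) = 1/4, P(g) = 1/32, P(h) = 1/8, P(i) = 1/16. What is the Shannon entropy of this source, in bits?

2.9375 bits

Each probability is a power of 1/2, so log₂(1/p) is an integer.
H = Σ p·log₂(1/p) = 1/32·5 + 1/8·3 + 1/8·3 + 1/8·3 + 1/8·3 + 1/4·2 + 1/32·5 + 1/8·3 + 1/16·4 = 2.9375 bits.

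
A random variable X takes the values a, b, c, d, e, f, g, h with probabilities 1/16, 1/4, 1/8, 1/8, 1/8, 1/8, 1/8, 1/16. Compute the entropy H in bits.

2.875 bits

Each probability is a power of 1/2, so log₂(1/p) is an integer.
H = Σ p·log₂(1/p) = 1/16·4 + 1/4·2 + 1/8·3 + 1/8·3 + 1/8·3 + 1/8·3 + 1/8·3 + 1/16·4 = 2.875 bits.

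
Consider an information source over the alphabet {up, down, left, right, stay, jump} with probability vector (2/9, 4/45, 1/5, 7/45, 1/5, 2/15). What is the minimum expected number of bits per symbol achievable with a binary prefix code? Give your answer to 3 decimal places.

Repeatedly combine the two least-probable nodes; the expected code length is the sum of the merged weights.
merge 4/45 + 2/15 → 2/9
merge 7/45 + 1/5 → 16/45
merge 1/5 + 2/9 → 19/45
merge 2/9 + 16/45 → 26/45
merge 19/45 + 26/45 → 1
L = 2/9 + 16/45 + 19/45 + 26/45 + 1 = 116/45 ≈ 2.578 bits/symbol.

2.578 bits/symbol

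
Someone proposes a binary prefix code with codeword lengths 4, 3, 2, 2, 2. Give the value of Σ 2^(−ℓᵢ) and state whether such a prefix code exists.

With common denominator 2^4 = 16: Σ 2^(−ℓᵢ) = 1/16 + 2/16 + 4/16 + 4/16 + 4/16 = 15/16 = 0.9375.
Kraft's inequality requires Σ ≤ 1; here Σ = 0.9375 ≤ 1, so such a prefix code exists.

0.9375; yes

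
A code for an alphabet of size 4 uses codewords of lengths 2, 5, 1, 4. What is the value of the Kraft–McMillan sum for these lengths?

With common denominator 2^5 = 32: Σ 2^(−ℓᵢ) = 8/32 + 1/32 + 16/32 + 2/32 = 27/32 = 0.84375.

0.84375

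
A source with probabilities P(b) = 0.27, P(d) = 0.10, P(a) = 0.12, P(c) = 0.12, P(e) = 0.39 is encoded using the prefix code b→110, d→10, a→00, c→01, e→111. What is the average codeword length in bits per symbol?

2.66 bits/symbol

L̄ = Σ pᵢ·ℓᵢ = 0.27·3 + 0.10·2 + 0.12·2 + 0.12·2 + 0.39·3 = 2.66 bits/symbol.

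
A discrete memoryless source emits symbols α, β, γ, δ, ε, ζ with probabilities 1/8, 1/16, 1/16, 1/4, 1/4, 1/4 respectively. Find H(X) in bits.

2.375 bits

Each probability is a power of 1/2, so log₂(1/p) is an integer.
H = Σ p·log₂(1/p) = 1/8·3 + 1/16·4 + 1/16·4 + 1/4·2 + 1/4·2 + 1/4·2 = 2.375 bits.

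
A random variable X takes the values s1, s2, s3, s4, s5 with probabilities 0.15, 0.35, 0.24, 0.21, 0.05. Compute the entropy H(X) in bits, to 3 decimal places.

2.124 bits

H = −Σ pᵢ log₂ pᵢ.
−0.15·log₂(0.15) = 0.4105
−0.35·log₂(0.35) = 0.5301
−0.24·log₂(0.24) = 0.4941
−0.21·log₂(0.21) = 0.4728
−0.05·log₂(0.05) = 0.2161
Sum ≈ 2.1237 → 2.124 bits.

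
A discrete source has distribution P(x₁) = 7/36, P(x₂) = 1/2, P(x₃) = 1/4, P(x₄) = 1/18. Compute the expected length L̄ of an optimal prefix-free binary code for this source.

1.75 bits/symbol

Repeatedly combine the two least-probable nodes; the expected code length is the sum of the merged weights.
merge 1/18 + 7/36 → 1/4
merge 1/4 + 1/4 → 1/2
merge 1/2 + 1/2 → 1
L = 1/4 + 1/2 + 1 = 7/4 = 1.75 bits/symbol.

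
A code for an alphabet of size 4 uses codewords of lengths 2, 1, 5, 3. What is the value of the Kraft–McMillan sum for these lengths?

0.90625

With common denominator 2^5 = 32: Σ 2^(−ℓᵢ) = 8/32 + 16/32 + 1/32 + 4/32 = 29/32 = 0.90625.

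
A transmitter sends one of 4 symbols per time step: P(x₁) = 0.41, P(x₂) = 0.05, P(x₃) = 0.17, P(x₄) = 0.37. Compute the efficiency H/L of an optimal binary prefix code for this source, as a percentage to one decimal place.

Entropy H = −Σ p log₂ p ≈ 1.7088 bits.
Huffman merges: 1/20+17/100→11/50; 11/50+37/100→59/100; 41/100+59/100→1. L = 181/100 ≈ 1.8100.
Efficiency = H/L = 1.7088/1.8100 = 94.4%.

94.4%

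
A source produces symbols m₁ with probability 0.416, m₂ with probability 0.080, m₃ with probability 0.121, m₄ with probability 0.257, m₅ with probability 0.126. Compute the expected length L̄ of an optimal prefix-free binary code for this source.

Repeatedly combine the two least-probable nodes; the expected code length is the sum of the merged weights.
merge 2/25 + 121/1000 → 201/1000
merge 63/500 + 201/1000 → 327/1000
merge 257/1000 + 327/1000 → 73/125
merge 52/125 + 73/125 → 1
L = 201/1000 + 327/1000 + 73/125 + 1 = 264/125 = 2.112 bits/symbol.

2.112 bits/symbol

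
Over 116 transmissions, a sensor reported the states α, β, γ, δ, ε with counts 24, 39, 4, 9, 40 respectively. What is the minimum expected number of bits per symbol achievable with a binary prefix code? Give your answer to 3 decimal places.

Probabilities are the counts divided by 116.
Repeatedly combine the two least-probable nodes; the expected code length is the sum of the merged weights.
merge 1/29 + 9/116 → 13/116
merge 13/116 + 6/29 → 37/116
merge 37/116 + 39/116 → 19/29
merge 10/29 + 19/29 → 1
L = 13/116 + 37/116 + 19/29 + 1 = 121/58 ≈ 2.086 bits/symbol.

2.086 bits/symbol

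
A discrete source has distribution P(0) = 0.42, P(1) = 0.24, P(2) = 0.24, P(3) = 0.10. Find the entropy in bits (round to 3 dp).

1.846 bits

H = −Σ pᵢ log₂ pᵢ.
−0.42·log₂(0.42) = 0.5256
−0.24·log₂(0.24) = 0.4941
−0.24·log₂(0.24) = 0.4941
−0.10·log₂(0.10) = 0.3322
Sum ≈ 1.8461 → 1.846 bits.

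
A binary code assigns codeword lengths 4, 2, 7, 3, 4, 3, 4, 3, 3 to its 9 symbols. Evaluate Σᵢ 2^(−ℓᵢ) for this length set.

With common denominator 2^7 = 128: Σ 2^(−ℓᵢ) = 8/128 + 32/128 + 1/128 + 16/128 + 8/128 + 16/128 + 8/128 + 16/128 + 16/128 = 121/128 = 0.9453125.

0.9453125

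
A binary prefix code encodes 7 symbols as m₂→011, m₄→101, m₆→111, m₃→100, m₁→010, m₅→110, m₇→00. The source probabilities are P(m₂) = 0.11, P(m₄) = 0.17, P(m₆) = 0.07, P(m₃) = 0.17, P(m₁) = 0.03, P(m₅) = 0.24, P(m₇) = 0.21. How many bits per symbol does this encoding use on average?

2.79 bits/symbol

L̄ = Σ pᵢ·ℓᵢ = 0.11·3 + 0.17·3 + 0.07·3 + 0.17·3 + 0.03·3 + 0.24·3 + 0.21·2 = 2.79 bits/symbol.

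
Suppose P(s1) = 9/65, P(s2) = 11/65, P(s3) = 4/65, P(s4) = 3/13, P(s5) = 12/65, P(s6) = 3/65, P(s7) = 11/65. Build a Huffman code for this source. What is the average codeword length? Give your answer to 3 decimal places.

2.692 bits/symbol

Repeatedly combine the two least-probable nodes; the expected code length is the sum of the merged weights.
merge 3/65 + 4/65 → 7/65
merge 7/65 + 9/65 → 16/65
merge 11/65 + 11/65 → 22/65
merge 12/65 + 3/13 → 27/65
merge 16/65 + 22/65 → 38/65
merge 27/65 + 38/65 → 1
L = 7/65 + 16/65 + 22/65 + 27/65 + 38/65 + 1 = 35/13 ≈ 2.692 bits/symbol.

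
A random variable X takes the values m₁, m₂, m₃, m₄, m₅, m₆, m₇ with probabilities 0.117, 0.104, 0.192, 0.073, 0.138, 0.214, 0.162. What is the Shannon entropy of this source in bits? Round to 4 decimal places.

H = −Σ pᵢ log₂ pᵢ.
−0.117·log₂(0.117) = 0.3622
−0.104·log₂(0.104) = 0.3396
−0.192·log₂(0.192) = 0.4571
−0.073·log₂(0.073) = 0.2756
−0.138·log₂(0.138) = 0.3943
−0.214·log₂(0.214) = 0.4760
−0.162·log₂(0.162) = 0.4254
Sum ≈ 2.7302 → 2.7302 bits.

2.7302 bits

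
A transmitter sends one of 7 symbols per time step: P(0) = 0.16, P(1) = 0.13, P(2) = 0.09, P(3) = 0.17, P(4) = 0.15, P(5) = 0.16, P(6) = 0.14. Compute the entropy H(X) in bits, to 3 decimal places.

H = −Σ pᵢ log₂ pᵢ.
−0.16·log₂(0.16) = 0.4230
−0.13·log₂(0.13) = 0.3826
−0.09·log₂(0.09) = 0.3127
−0.17·log₂(0.17) = 0.4346
−0.15·log₂(0.15) = 0.4105
−0.16·log₂(0.16) = 0.4230
−0.14·log₂(0.14) = 0.3971
Sum ≈ 2.7836 → 2.784 bits.

2.784 bits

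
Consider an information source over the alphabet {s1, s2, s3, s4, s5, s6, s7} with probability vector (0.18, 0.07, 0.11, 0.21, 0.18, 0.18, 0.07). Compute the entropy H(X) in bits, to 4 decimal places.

H = −Σ pᵢ log₂ pᵢ.
−0.18·log₂(0.18) = 0.4453
−0.07·log₂(0.07) = 0.2686
−0.11·log₂(0.11) = 0.3503
−0.21·log₂(0.21) = 0.4728
−0.18·log₂(0.18) = 0.4453
−0.18·log₂(0.18) = 0.4453
−0.07·log₂(0.07) = 0.2686
Sum ≈ 2.6961 → 2.6961 bits.

2.6961 bits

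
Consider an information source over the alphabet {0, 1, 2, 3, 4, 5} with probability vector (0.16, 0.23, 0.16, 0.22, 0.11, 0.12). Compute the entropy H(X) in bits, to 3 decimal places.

H = −Σ pᵢ log₂ pᵢ.
−0.16·log₂(0.16) = 0.4230
−0.23·log₂(0.23) = 0.4877
−0.16·log₂(0.16) = 0.4230
−0.22·log₂(0.22) = 0.4806
−0.11·log₂(0.11) = 0.3503
−0.12·log₂(0.12) = 0.3671
Sum ≈ 2.5316 → 2.532 bits.

2.532 bits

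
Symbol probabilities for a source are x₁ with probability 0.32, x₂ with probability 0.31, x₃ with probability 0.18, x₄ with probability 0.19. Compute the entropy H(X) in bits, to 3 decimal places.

H = −Σ pᵢ log₂ pᵢ.
−0.32·log₂(0.32) = 0.5260
−0.31·log₂(0.31) = 0.5238
−0.18·log₂(0.18) = 0.4453
−0.19·log₂(0.19) = 0.4552
Sum ≈ 1.9504 → 1.950 bits.

1.950 bits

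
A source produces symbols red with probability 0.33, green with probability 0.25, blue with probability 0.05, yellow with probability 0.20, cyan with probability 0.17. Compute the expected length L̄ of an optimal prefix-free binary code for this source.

Repeatedly combine the two least-probable nodes; the expected code length is the sum of the merged weights.
merge 1/20 + 17/100 → 11/50
merge 1/5 + 11/50 → 21/50
merge 1/4 + 33/100 → 29/50
merge 21/50 + 29/50 → 1
L = 11/50 + 21/50 + 29/50 + 1 = 111/50 = 2.22 bits/symbol.

2.22 bits/symbol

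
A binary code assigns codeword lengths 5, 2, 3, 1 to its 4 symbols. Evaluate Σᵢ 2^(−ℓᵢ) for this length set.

0.90625

With common denominator 2^5 = 32: Σ 2^(−ℓᵢ) = 1/32 + 8/32 + 4/32 + 16/32 = 29/32 = 0.90625.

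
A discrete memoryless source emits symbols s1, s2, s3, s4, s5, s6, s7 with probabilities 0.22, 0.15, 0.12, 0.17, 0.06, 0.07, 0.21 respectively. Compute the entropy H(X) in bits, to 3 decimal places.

2.678 bits

H = −Σ pᵢ log₂ pᵢ.
−0.22·log₂(0.22) = 0.4806
−0.15·log₂(0.15) = 0.4105
−0.12·log₂(0.12) = 0.3671
−0.17·log₂(0.17) = 0.4346
−0.06·log₂(0.06) = 0.2435
−0.07·log₂(0.07) = 0.2686
−0.21·log₂(0.21) = 0.4728
Sum ≈ 2.6777 → 2.678 bits.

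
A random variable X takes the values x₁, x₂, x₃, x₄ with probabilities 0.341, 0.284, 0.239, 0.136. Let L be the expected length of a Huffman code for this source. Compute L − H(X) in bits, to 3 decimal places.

Entropy H = −Σ p log₂ p ≈ 1.9300 bits.
Huffman merges: 17/125+239/1000→3/8; 71/250+341/1000→5/8; 3/8+5/8→1. L = 2 ≈ 2.0000.
L − H = 2.0000 − 1.9300 = 0.070 bits.

0.070 bits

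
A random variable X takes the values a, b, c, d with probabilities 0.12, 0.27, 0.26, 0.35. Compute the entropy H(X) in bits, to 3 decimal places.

H = −Σ pᵢ log₂ pᵢ.
−0.12·log₂(0.12) = 0.3671
−0.27·log₂(0.27) = 0.5100
−0.26·log₂(0.26) = 0.5053
−0.35·log₂(0.35) = 0.5301
Sum ≈ 1.9125 → 1.912 bits.

1.912 bits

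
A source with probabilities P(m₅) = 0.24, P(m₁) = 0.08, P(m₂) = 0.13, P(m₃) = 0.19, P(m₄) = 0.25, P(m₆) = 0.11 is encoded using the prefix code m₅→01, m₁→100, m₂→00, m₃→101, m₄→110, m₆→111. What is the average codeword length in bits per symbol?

L̄ = Σ pᵢ·ℓᵢ = 0.24·2 + 0.08·3 + 0.13·2 + 0.19·3 + 0.25·3 + 0.11·3 = 2.63 bits/symbol.

2.63 bits/symbol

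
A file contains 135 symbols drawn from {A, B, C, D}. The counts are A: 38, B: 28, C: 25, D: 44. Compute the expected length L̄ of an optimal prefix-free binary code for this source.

Probabilities are the counts divided by 135.
Repeatedly combine the two least-probable nodes; the expected code length is the sum of the merged weights.
merge 5/27 + 28/135 → 53/135
merge 38/135 + 44/135 → 82/135
merge 53/135 + 82/135 → 1
L = 53/135 + 82/135 + 1 = 2 bits/symbol.

2 bits/symbol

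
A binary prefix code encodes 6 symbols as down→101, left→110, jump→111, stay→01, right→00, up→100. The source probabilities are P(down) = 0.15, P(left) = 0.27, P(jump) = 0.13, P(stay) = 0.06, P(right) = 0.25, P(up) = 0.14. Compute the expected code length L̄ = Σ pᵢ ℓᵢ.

2.69 bits/symbol

L̄ = Σ pᵢ·ℓᵢ = 0.15·3 + 0.27·3 + 0.13·3 + 0.06·2 + 0.25·2 + 0.14·3 = 2.69 bits/symbol.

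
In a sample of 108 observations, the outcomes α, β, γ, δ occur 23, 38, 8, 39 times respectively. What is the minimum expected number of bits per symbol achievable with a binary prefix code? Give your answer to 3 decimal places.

Probabilities are the counts divided by 108.
Repeatedly combine the two least-probable nodes; the expected code length is the sum of the merged weights.
merge 2/27 + 23/108 → 31/108
merge 31/108 + 19/54 → 23/36
merge 13/36 + 23/36 → 1
L = 31/108 + 23/36 + 1 = 52/27 ≈ 1.926 bits/symbol.

1.926 bits/symbol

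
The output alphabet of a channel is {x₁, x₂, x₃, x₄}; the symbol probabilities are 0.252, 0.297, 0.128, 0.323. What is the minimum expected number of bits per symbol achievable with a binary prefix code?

Repeatedly combine the two least-probable nodes; the expected code length is the sum of the merged weights.
merge 16/125 + 63/250 → 19/50
merge 297/1000 + 323/1000 → 31/50
merge 19/50 + 31/50 → 1
L = 19/50 + 31/50 + 1 = 2 bits/symbol.

2 bits/symbol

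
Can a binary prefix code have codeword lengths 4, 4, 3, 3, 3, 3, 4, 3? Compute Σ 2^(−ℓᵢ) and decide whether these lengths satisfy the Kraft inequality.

With common denominator 2^4 = 16: Σ 2^(−ℓᵢ) = 1/16 + 1/16 + 2/16 + 2/16 + 2/16 + 2/16 + 1/16 + 2/16 = 13/16 = 0.8125.
Kraft's inequality requires Σ ≤ 1; here Σ = 0.8125 ≤ 1, so such a prefix code exists.

0.8125; yes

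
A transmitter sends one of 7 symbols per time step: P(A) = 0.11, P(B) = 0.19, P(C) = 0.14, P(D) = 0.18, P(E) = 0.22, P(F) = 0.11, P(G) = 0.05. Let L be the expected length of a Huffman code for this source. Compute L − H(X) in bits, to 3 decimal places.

0.055 bits

Entropy H = −Σ p log₂ p ≈ 2.6949 bits.
Huffman merges: 1/20+11/100→4/25; 11/100+7/50→1/4; 4/25+9/50→17/50; 19/100+11/50→41/100; 1/4+17/50→59/100; 41/100+59/100→1. L = 11/4 ≈ 2.7500.
L − H = 2.7500 − 2.6949 = 0.055 bits.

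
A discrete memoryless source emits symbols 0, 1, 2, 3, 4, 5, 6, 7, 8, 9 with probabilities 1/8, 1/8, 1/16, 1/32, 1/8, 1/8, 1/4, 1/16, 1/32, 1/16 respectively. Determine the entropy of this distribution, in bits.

Each probability is a power of 1/2, so log₂(1/p) is an integer.
H = Σ p·log₂(1/p) = 1/8·3 + 1/8·3 + 1/16·4 + 1/32·5 + 1/8·3 + 1/8·3 + 1/4·2 + 1/16·4 + 1/32·5 + 1/16·4 = 3.0625 bits.

3.0625 bits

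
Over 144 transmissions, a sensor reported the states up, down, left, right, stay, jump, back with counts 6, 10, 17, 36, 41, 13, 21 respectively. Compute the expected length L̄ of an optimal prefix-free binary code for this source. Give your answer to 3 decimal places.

Probabilities are the counts divided by 144.
Repeatedly combine the two least-probable nodes; the expected code length is the sum of the merged weights.
merge 1/24 + 5/72 → 1/9
merge 13/144 + 1/9 → 29/144
merge 17/144 + 7/48 → 19/72
merge 29/144 + 1/4 → 65/144
merge 19/72 + 41/144 → 79/144
merge 65/144 + 79/144 → 1
L = 1/9 + 29/144 + 19/72 + 65/144 + 79/144 + 1 = 371/144 ≈ 2.576 bits/symbol.

2.576 bits/symbol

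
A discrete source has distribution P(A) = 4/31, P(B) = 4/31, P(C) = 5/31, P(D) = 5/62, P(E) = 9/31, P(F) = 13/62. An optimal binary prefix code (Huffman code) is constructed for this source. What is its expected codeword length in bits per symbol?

2.5 bits/symbol

Repeatedly combine the two least-probable nodes; the expected code length is the sum of the merged weights.
merge 5/62 + 4/31 → 13/62
merge 4/31 + 5/31 → 9/31
merge 13/62 + 13/62 → 13/31
merge 9/31 + 9/31 → 18/31
merge 13/31 + 18/31 → 1
L = 13/62 + 9/31 + 13/31 + 18/31 + 1 = 5/2 = 2.5 bits/symbol.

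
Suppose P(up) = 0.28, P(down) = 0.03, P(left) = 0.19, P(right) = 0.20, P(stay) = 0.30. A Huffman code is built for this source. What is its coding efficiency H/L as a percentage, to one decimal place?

Entropy H = −Σ p log₂ p ≈ 2.1067 bits.
Huffman merges: 3/100+19/100→11/50; 1/5+11/50→21/50; 7/25+3/10→29/50; 21/50+29/50→1. L = 111/50 ≈ 2.2200.
Efficiency = H/L = 2.1067/2.2200 = 94.9%.

94.9%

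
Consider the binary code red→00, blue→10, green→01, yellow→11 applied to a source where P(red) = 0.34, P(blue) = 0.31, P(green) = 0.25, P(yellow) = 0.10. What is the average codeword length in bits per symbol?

2 bits/symbol

L̄ = Σ pᵢ·ℓᵢ = 0.34·2 + 0.31·2 + 0.25·2 + 0.10·2 = 2 bits/symbol.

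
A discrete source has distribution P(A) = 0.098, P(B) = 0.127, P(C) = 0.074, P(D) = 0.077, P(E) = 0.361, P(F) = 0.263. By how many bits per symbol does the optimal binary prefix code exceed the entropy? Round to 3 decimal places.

0.069 bits

Entropy H = −Σ p log₂ p ≈ 2.3067 bits.
Huffman merges: 37/500+77/1000→151/1000; 49/500+127/1000→9/40; 151/1000+9/40→47/125; 263/1000+361/1000→78/125; 47/125+78/125→1. L = 297/125 ≈ 2.3760.
L − H = 2.3760 − 2.3067 = 0.069 bits.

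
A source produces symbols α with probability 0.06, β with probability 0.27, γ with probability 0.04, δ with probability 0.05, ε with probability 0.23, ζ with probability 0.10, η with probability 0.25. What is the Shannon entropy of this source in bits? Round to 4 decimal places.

H = −Σ pᵢ log₂ pᵢ.
−0.06·log₂(0.06) = 0.2435
−0.27·log₂(0.27) = 0.5100
−0.04·log₂(0.04) = 0.1858
−0.05·log₂(0.05) = 0.2161
−0.23·log₂(0.23) = 0.4877
−0.10·log₂(0.10) = 0.3322
−0.25·log₂(0.25) = 0.5000
Sum ≈ 2.4753 → 2.4753 bits.

2.4753 bits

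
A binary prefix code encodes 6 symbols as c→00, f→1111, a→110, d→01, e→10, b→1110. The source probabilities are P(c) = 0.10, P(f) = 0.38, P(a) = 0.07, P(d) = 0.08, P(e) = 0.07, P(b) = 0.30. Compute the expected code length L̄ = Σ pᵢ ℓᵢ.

L̄ = Σ pᵢ·ℓᵢ = 0.10·2 + 0.38·4 + 0.07·3 + 0.08·2 + 0.07·2 + 0.30·4 = 3.43 bits/symbol.

3.43 bits/symbol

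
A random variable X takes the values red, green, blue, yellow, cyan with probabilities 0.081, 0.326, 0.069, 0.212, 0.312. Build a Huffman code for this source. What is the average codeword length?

Repeatedly combine the two least-probable nodes; the expected code length is the sum of the merged weights.
merge 69/1000 + 81/1000 → 3/20
merge 3/20 + 53/250 → 181/500
merge 39/125 + 163/500 → 319/500
merge 181/500 + 319/500 → 1
L = 3/20 + 181/500 + 319/500 + 1 = 43/20 = 2.15 bits/symbol.

2.15 bits/symbol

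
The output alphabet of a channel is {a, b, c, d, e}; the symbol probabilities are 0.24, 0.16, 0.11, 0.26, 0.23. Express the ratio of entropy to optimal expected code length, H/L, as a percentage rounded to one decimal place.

Entropy H = −Σ p log₂ p ≈ 2.2604 bits.
Huffman merges: 11/100+4/25→27/100; 23/100+6/25→47/100; 13/50+27/100→53/100; 47/100+53/100→1. L = 227/100 ≈ 2.2700.
Efficiency = H/L = 2.2604/2.2700 = 99.6%.

99.6%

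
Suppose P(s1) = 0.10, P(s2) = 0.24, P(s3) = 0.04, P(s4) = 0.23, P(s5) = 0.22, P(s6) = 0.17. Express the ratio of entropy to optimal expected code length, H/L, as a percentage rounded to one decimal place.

98.6%

Entropy H = −Σ p log₂ p ≈ 2.4149 bits.
Huffman merges: 1/25+1/10→7/50; 7/50+17/100→31/100; 11/50+23/100→9/20; 6/25+31/100→11/20; 9/20+11/20→1. L = 49/20 ≈ 2.4500.
Efficiency = H/L = 2.4149/2.4500 = 98.6%.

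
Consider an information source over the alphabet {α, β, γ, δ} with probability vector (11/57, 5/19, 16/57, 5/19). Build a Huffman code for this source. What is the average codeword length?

2 bits/symbol

Repeatedly combine the two least-probable nodes; the expected code length is the sum of the merged weights.
merge 11/57 + 5/19 → 26/57
merge 5/19 + 16/57 → 31/57
merge 26/57 + 31/57 → 1
L = 26/57 + 31/57 + 1 = 2 bits/symbol.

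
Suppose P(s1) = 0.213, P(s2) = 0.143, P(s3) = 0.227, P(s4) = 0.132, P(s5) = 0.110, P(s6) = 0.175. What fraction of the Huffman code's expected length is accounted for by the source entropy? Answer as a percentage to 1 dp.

99.1%

Entropy H = −Σ p log₂ p ≈ 2.5380 bits.
Huffman merges: 11/100+33/250→121/500; 143/1000+7/40→159/500; 213/1000+227/1000→11/25; 121/500+159/500→14/25; 11/25+14/25→1. L = 64/25 ≈ 2.5600.
Efficiency = H/L = 2.5380/2.5600 = 99.1%.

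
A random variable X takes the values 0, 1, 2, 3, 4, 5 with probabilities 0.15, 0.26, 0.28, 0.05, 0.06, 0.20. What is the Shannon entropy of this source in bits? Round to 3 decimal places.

H = −Σ pᵢ log₂ pᵢ.
−0.15·log₂(0.15) = 0.4105
−0.26·log₂(0.26) = 0.5053
−0.28·log₂(0.28) = 0.5142
−0.05·log₂(0.05) = 0.2161
−0.06·log₂(0.06) = 0.2435
−0.20·log₂(0.20) = 0.4644
Sum ≈ 2.3541 → 2.354 bits.

2.354 bits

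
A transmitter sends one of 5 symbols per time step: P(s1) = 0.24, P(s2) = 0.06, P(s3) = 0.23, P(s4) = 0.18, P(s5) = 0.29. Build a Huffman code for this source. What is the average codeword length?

Repeatedly combine the two least-probable nodes; the expected code length is the sum of the merged weights.
merge 3/50 + 9/50 → 6/25
merge 23/100 + 6/25 → 47/100
merge 6/25 + 29/100 → 53/100
merge 47/100 + 53/100 → 1
L = 6/25 + 47/100 + 53/100 + 1 = 56/25 = 2.24 bits/symbol.

2.24 bits/symbol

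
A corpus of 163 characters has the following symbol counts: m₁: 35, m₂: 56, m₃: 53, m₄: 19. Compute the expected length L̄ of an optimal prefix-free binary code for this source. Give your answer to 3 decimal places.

1.988 bits/symbol

Probabilities are the counts divided by 163.
Repeatedly combine the two least-probable nodes; the expected code length is the sum of the merged weights.
merge 19/163 + 35/163 → 54/163
merge 53/163 + 54/163 → 107/163
merge 56/163 + 107/163 → 1
L = 54/163 + 107/163 + 1 = 324/163 ≈ 1.988 bits/symbol.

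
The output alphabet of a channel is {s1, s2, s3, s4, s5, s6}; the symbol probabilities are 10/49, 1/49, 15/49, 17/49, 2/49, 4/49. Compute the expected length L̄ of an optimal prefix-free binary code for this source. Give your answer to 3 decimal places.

2.204 bits/symbol

Repeatedly combine the two least-probable nodes; the expected code length is the sum of the merged weights.
merge 1/49 + 2/49 → 3/49
merge 3/49 + 4/49 → 1/7
merge 1/7 + 10/49 → 17/49
merge 15/49 + 17/49 → 32/49
merge 17/49 + 32/49 → 1
L = 3/49 + 1/7 + 17/49 + 32/49 + 1 = 108/49 ≈ 2.204 bits/symbol.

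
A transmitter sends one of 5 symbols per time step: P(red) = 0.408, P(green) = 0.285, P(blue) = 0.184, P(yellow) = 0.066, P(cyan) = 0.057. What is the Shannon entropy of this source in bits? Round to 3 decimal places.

1.988 bits

H = −Σ pᵢ log₂ pᵢ.
−0.408·log₂(0.408) = 0.5277
−0.285·log₂(0.285) = 0.5161
−0.184·log₂(0.184) = 0.4494
−0.066·log₂(0.066) = 0.2588
−0.057·log₂(0.057) = 0.2356
Sum ≈ 1.9876 → 1.988 bits.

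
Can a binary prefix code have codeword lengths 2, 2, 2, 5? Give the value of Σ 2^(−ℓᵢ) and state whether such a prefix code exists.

With common denominator 2^5 = 32: Σ 2^(−ℓᵢ) = 8/32 + 8/32 + 8/32 + 1/32 = 25/32 = 0.78125.
Kraft's inequality requires Σ ≤ 1; here Σ = 0.78125 ≤ 1, so such a prefix code exists.

0.78125; yes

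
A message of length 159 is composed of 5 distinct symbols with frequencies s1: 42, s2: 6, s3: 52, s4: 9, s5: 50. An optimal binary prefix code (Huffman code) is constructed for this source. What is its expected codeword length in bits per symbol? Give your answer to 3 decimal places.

2.094 bits/symbol

Probabilities are the counts divided by 159.
Repeatedly combine the two least-probable nodes; the expected code length is the sum of the merged weights.
merge 2/53 + 3/53 → 5/53
merge 5/53 + 14/53 → 19/53
merge 50/159 + 52/159 → 34/53
merge 19/53 + 34/53 → 1
L = 5/53 + 19/53 + 34/53 + 1 = 111/53 ≈ 2.094 bits/symbol.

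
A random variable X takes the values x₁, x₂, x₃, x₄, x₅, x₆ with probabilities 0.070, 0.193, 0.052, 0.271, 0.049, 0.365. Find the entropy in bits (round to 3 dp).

H = −Σ pᵢ log₂ pᵢ.
−0.070·log₂(0.070) = 0.2686
−0.193·log₂(0.193) = 0.4581
−0.052·log₂(0.052) = 0.2218
−0.271·log₂(0.271) = 0.5105
−0.049·log₂(0.049) = 0.2132
−0.365·log₂(0.365) = 0.5307
Sum ≈ 2.2028 → 2.203 bits.

2.203 bits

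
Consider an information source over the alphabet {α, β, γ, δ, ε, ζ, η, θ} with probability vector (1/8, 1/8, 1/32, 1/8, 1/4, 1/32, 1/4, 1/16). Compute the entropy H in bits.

2.6875 bits

Each probability is a power of 1/2, so log₂(1/p) is an integer.
H = Σ p·log₂(1/p) = 1/8·3 + 1/8·3 + 1/32·5 + 1/8·3 + 1/4·2 + 1/32·5 + 1/4·2 + 1/16·4 = 2.6875 bits.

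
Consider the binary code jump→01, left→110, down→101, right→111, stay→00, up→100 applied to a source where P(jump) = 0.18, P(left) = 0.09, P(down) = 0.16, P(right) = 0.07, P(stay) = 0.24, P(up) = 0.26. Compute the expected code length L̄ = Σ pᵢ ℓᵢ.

2.58 bits/symbol

L̄ = Σ pᵢ·ℓᵢ = 0.18·2 + 0.09·3 + 0.16·3 + 0.07·3 + 0.24·2 + 0.26·3 = 2.58 bits/symbol.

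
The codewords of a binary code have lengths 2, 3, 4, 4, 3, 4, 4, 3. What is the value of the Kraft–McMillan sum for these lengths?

0.875

With common denominator 2^4 = 16: Σ 2^(−ℓᵢ) = 4/16 + 2/16 + 1/16 + 1/16 + 2/16 + 1/16 + 1/16 + 2/16 = 14/16 = 0.875.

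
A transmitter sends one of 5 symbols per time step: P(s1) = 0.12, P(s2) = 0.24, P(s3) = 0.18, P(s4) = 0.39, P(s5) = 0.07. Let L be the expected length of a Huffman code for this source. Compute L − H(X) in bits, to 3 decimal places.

0.065 bits

Entropy H = −Σ p log₂ p ≈ 2.1049 bits.
Huffman merges: 7/100+3/25→19/100; 9/50+19/100→37/100; 6/25+37/100→61/100; 39/100+61/100→1. L = 217/100 ≈ 2.1700.
L − H = 2.1700 − 2.1049 = 0.065 bits.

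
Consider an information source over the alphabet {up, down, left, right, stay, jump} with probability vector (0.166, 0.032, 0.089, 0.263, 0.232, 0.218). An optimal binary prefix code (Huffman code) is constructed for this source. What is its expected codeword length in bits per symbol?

Repeatedly combine the two least-probable nodes; the expected code length is the sum of the merged weights.
merge 4/125 + 89/1000 → 121/1000
merge 121/1000 + 83/500 → 287/1000
merge 109/500 + 29/125 → 9/20
merge 263/1000 + 287/1000 → 11/20
merge 9/20 + 11/20 → 1
L = 121/1000 + 287/1000 + 9/20 + 11/20 + 1 = 301/125 = 2.408 bits/symbol.

2.408 bits/symbol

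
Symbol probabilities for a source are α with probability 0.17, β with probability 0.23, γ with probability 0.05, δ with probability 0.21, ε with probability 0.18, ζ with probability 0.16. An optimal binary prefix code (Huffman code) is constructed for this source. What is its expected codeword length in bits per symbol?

Repeatedly combine the two least-probable nodes; the expected code length is the sum of the merged weights.
merge 1/20 + 4/25 → 21/100
merge 17/100 + 9/50 → 7/20
merge 21/100 + 21/100 → 21/50
merge 23/100 + 7/20 → 29/50
merge 21/50 + 29/50 → 1
L = 21/100 + 7/20 + 21/50 + 29/50 + 1 = 64/25 = 2.56 bits/symbol.

2.56 bits/symbol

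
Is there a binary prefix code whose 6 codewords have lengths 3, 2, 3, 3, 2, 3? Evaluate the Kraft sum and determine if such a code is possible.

With common denominator 2^3 = 8: Σ 2^(−ℓᵢ) = 1/8 + 2/8 + 1/8 + 1/8 + 2/8 + 1/8 = 8/8 = 1.
Kraft's inequality requires Σ ≤ 1; here Σ = 1 ≤ 1, so such a prefix code exists.

1; yes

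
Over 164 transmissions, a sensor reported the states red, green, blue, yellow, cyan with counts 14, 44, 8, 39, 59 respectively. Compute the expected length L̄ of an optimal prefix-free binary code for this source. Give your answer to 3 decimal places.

Probabilities are the counts divided by 164.
Repeatedly combine the two least-probable nodes; the expected code length is the sum of the merged weights.
merge 2/41 + 7/82 → 11/82
merge 11/82 + 39/164 → 61/164
merge 11/41 + 59/164 → 103/164
merge 61/164 + 103/164 → 1
L = 11/82 + 61/164 + 103/164 + 1 = 175/82 ≈ 2.134 bits/symbol.

2.134 bits/symbol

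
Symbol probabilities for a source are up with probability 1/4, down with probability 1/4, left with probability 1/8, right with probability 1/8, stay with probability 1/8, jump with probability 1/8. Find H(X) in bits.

2.5 bits

Each probability is a power of 1/2, so log₂(1/p) is an integer.
H = Σ p·log₂(1/p) = 1/4·2 + 1/4·2 + 1/8·3 + 1/8·3 + 1/8·3 + 1/8·3 = 2.5 bits.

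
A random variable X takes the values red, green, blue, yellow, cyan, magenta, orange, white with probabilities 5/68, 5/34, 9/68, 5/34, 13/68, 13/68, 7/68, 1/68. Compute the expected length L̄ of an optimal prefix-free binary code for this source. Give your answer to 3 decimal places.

Repeatedly combine the two least-probable nodes; the expected code length is the sum of the merged weights.
merge 1/68 + 5/68 → 3/34
merge 3/34 + 7/68 → 13/68
merge 9/68 + 5/34 → 19/68
merge 5/34 + 13/68 → 23/68
merge 13/68 + 13/68 → 13/34
merge 19/68 + 23/68 → 21/34
merge 13/34 + 21/34 → 1
L = 3/34 + 13/68 + 19/68 + 23/68 + 13/34 + 21/34 + 1 = 197/68 ≈ 2.897 bits/symbol.

2.897 bits/symbol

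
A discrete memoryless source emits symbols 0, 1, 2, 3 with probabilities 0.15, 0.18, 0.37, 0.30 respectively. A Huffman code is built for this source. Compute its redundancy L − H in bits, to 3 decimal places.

Entropy H = −Σ p log₂ p ≈ 1.9077 bits.
Huffman merges: 3/20+9/50→33/100; 3/10+33/100→63/100; 37/100+63/100→1. L = 49/25 ≈ 1.9600.
L − H = 1.9600 − 1.9077 = 0.052 bits.

0.052 bits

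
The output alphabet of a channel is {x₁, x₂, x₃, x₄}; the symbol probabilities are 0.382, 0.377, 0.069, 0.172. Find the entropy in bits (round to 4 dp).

1.7639 bits

H = −Σ pᵢ log₂ pᵢ.
−0.382·log₂(0.382) = 0.5304
−0.377·log₂(0.377) = 0.5306
−0.069·log₂(0.069) = 0.2662
−0.172·log₂(0.172) = 0.4368
Sum ≈ 1.7639 → 1.7639 bits.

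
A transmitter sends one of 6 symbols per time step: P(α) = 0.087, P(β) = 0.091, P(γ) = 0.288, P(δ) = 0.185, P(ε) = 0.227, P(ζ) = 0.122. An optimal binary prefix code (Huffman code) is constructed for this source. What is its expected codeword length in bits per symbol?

2.478 bits/symbol

Repeatedly combine the two least-probable nodes; the expected code length is the sum of the merged weights.
merge 87/1000 + 91/1000 → 89/500
merge 61/500 + 89/500 → 3/10
merge 37/200 + 227/1000 → 103/250
merge 36/125 + 3/10 → 147/250
merge 103/250 + 147/250 → 1
L = 89/500 + 3/10 + 103/250 + 147/250 + 1 = 1239/500 = 2.478 bits/symbol.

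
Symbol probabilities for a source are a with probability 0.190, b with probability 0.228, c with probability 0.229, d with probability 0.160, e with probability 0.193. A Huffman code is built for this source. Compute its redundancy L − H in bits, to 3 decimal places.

0.040 bits

Entropy H = −Σ p log₂ p ≈ 2.3096 bits.
Huffman merges: 4/25+19/100→7/20; 193/1000+57/250→421/1000; 229/1000+7/20→579/1000; 421/1000+579/1000→1. L = 47/20 ≈ 2.3500.
L − H = 2.3500 − 2.3096 = 0.040 bits.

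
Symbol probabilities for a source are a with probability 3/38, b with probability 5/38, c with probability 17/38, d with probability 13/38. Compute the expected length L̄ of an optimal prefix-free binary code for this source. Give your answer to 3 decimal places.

Repeatedly combine the two least-probable nodes; the expected code length is the sum of the merged weights.
merge 3/38 + 5/38 → 4/19
merge 4/19 + 13/38 → 21/38
merge 17/38 + 21/38 → 1
L = 4/19 + 21/38 + 1 = 67/38 ≈ 1.763 bits/symbol.

1.763 bits/symbol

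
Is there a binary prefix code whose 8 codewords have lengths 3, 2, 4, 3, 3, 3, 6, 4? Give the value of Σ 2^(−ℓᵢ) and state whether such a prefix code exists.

With common denominator 2^6 = 64: Σ 2^(−ℓᵢ) = 8/64 + 16/64 + 4/64 + 8/64 + 8/64 + 8/64 + 1/64 + 4/64 = 57/64 = 0.890625.
Kraft's inequality requires Σ ≤ 1; here Σ = 0.890625 ≤ 1, so such a prefix code exists.

0.890625; yes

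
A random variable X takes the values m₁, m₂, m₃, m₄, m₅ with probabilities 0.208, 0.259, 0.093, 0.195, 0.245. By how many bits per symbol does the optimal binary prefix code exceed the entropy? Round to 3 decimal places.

0.036 bits

Entropy H = −Σ p log₂ p ≈ 2.2517 bits.
Huffman merges: 93/1000+39/200→36/125; 26/125+49/200→453/1000; 259/1000+36/125→547/1000; 453/1000+547/1000→1. L = 286/125 ≈ 2.2880.
L − H = 2.2880 − 2.2517 = 0.036 bits.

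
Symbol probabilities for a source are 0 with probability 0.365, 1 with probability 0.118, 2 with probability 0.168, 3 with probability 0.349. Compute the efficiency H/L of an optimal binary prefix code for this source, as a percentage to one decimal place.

96.7%

Entropy H = −Σ p log₂ p ≈ 1.8569 bits.
Huffman merges: 59/500+21/125→143/500; 143/500+349/1000→127/200; 73/200+127/200→1. L = 1921/1000 ≈ 1.9210.
Efficiency = H/L = 1.8569/1.9210 = 96.7%.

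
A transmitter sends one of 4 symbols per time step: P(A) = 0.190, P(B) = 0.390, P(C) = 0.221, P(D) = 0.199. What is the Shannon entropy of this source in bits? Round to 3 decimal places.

1.930 bits

H = −Σ pᵢ log₂ pᵢ.
−0.190·log₂(0.190) = 0.4552
−0.390·log₂(0.390) = 0.5298
−0.221·log₂(0.221) = 0.4813
−0.199·log₂(0.199) = 0.4635
Sum ≈ 1.9298 → 1.930 bits.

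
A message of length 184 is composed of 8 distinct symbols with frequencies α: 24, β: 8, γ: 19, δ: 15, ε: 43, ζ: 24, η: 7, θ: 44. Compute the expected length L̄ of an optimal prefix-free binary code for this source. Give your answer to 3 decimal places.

2.772 bits/symbol

Probabilities are the counts divided by 184.
Repeatedly combine the two least-probable nodes; the expected code length is the sum of the merged weights.
merge 7/184 + 1/23 → 15/184
merge 15/184 + 15/184 → 15/92
merge 19/184 + 3/23 → 43/184
merge 3/23 + 15/92 → 27/92
merge 43/184 + 43/184 → 43/92
merge 11/46 + 27/92 → 49/92
merge 43/92 + 49/92 → 1
L = 15/184 + 15/92 + 43/184 + 27/92 + 43/92 + 49/92 + 1 = 255/92 ≈ 2.772 bits/symbol.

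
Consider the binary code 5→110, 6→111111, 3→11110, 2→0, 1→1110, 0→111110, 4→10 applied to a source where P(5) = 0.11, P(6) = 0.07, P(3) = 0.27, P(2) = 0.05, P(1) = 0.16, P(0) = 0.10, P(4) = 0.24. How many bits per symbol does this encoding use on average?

L̄ = Σ pᵢ·ℓᵢ = 0.11·3 + 0.07·6 + 0.27·5 + 0.05·1 + 0.16·4 + 0.10·6 + 0.24·2 = 3.87 bits/symbol.

3.87 bits/symbol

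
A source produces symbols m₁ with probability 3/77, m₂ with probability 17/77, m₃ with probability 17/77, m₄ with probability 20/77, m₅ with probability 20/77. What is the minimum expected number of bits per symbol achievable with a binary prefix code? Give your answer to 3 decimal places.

2.260 bits/symbol

Repeatedly combine the two least-probable nodes; the expected code length is the sum of the merged weights.
merge 3/77 + 17/77 → 20/77
merge 17/77 + 20/77 → 37/77
merge 20/77 + 20/77 → 40/77
merge 37/77 + 40/77 → 1
L = 20/77 + 37/77 + 40/77 + 1 = 174/77 ≈ 2.260 bits/symbol.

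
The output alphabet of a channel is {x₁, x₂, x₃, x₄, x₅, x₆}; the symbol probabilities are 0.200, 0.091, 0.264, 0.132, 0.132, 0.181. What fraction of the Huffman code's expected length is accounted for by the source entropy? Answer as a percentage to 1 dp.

98.7%

Entropy H = −Σ p log₂ p ≈ 2.5039 bits.
Huffman merges: 91/1000+33/250→223/1000; 33/250+181/1000→313/1000; 1/5+223/1000→423/1000; 33/125+313/1000→577/1000; 423/1000+577/1000→1. L = 317/125 ≈ 2.5360.
Efficiency = H/L = 2.5039/2.5360 = 98.7%.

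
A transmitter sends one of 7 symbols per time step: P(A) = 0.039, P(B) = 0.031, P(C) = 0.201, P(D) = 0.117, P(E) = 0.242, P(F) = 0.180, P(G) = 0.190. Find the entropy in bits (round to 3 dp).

H = −Σ pᵢ log₂ pᵢ.
−0.039·log₂(0.039) = 0.1825
−0.031·log₂(0.031) = 0.1554
−0.201·log₂(0.201) = 0.4653
−0.117·log₂(0.117) = 0.3622
−0.242·log₂(0.242) = 0.4954
−0.180·log₂(0.180) = 0.4453
−0.190·log₂(0.190) = 0.4552
Sum ≈ 2.5612 → 2.561 bits.

2.561 bits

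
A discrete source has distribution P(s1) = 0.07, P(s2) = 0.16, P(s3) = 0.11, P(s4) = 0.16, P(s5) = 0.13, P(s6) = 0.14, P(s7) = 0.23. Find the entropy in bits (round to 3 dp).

H = −Σ pᵢ log₂ pᵢ.
−0.07·log₂(0.07) = 0.2686
−0.16·log₂(0.16) = 0.4230
−0.11·log₂(0.11) = 0.3503
−0.16·log₂(0.16) = 0.4230
−0.13·log₂(0.13) = 0.3826
−0.14·log₂(0.14) = 0.3971
−0.23·log₂(0.23) = 0.4877
Sum ≈ 2.7323 → 2.732 bits.

2.732 bits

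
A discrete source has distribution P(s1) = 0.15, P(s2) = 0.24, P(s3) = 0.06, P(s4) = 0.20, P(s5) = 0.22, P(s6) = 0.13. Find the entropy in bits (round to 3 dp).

2.476 bits

H = −Σ pᵢ log₂ pᵢ.
−0.15·log₂(0.15) = 0.4105
−0.24·log₂(0.24) = 0.4941
−0.06·log₂(0.06) = 0.2435
−0.20·log₂(0.20) = 0.4644
−0.22·log₂(0.22) = 0.4806
−0.13·log₂(0.13) = 0.3826
Sum ≈ 2.4758 → 2.476 bits.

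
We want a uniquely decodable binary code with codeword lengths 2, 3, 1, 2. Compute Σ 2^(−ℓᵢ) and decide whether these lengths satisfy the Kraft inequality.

1.125; no

With common denominator 2^3 = 8: Σ 2^(−ℓᵢ) = 2/8 + 1/8 + 4/8 + 2/8 = 9/8 = 1.125.
Kraft's inequality requires Σ ≤ 1; here Σ = 1.125 > 1, so no such prefix code exists.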